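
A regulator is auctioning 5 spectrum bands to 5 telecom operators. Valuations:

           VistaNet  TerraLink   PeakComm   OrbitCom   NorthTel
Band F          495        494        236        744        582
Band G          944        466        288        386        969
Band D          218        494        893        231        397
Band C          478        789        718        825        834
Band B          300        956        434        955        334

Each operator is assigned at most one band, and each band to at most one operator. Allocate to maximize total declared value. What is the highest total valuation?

Max total: $4371M

Optimal: VistaNet→Band G ($944M), TerraLink→Band B ($956M), PeakComm→Band D ($893M), OrbitCom→Band F ($744M), NorthTel→Band C ($834M) — total 944+956+893+744+834 = $4371M.
Row-greedy (each operator in turn takes its best remaining band) gives $4200M, worse by 171.
Next-best assignment: VistaNet→Band G, TerraLink→Band B, PeakComm→Band D, OrbitCom→Band C, NorthTel→Band F = $4200M.
Swapping TerraLink↔NorthTel (TerraLink→Band C $789M, NorthTel→Band B $334M) loses 667.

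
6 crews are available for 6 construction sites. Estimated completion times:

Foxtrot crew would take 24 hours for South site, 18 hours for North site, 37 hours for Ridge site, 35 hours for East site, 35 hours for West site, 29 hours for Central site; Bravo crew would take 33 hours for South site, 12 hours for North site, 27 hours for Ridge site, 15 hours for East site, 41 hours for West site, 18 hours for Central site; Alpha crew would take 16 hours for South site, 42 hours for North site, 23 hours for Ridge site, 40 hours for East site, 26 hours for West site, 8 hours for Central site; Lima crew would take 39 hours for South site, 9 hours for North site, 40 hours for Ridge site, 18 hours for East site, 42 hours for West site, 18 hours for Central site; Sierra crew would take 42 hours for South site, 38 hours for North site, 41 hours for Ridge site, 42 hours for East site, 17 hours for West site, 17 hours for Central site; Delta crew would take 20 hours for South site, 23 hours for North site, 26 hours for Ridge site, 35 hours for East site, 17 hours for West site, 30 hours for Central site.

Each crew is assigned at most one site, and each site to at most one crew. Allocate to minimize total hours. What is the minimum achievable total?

Treat this as an assignment problem: match each crew to one site.
Optimal: Foxtrot crew→South site (24 hours), Bravo crew→East site (15 hours), Alpha crew→Central site (8 hours), Lima crew→North site (9 hours), Sierra crew→West site (17 hours), Delta crew→Ridge site (26 hours) — total 24+15+8+9+17+26 = 99 hours.
Column-greedy (each site in turn goes to its cheapest remaining crew) gives 112 hours, worse by 13.
Next-best assignment: Foxtrot crew→South site, Bravo crew→North site, Alpha crew→Central site, Lima crew→East site, Sierra crew→West site, Delta crew→Ridge site = 105 hours.
Swapping Lima crew↔Sierra crew (Lima crew→West site 42 hours, Sierra crew→North site 38 hours) adds 54.

Min total: 99 hours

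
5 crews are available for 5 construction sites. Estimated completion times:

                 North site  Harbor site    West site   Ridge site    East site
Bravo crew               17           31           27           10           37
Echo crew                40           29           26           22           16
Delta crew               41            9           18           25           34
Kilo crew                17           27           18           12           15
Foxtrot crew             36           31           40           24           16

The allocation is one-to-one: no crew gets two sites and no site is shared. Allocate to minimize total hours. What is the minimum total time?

This is a one-to-one assignment (minimum-cost bipartite matching).
Optimal: Bravo crew→Ridge site (10 hours), Echo crew→West site (26 hours), Delta crew→Harbor site (9 hours), Kilo crew→North site (17 hours), Foxtrot crew→East site (16 hours) — total 10+26+9+17+16 = 78 hours.
Next-best assignment: Bravo crew→North site, Echo crew→West site, Delta crew→Harbor site, Kilo crew→Ridge site, Foxtrot crew→East site = 80 hours.

Min total: 78 hours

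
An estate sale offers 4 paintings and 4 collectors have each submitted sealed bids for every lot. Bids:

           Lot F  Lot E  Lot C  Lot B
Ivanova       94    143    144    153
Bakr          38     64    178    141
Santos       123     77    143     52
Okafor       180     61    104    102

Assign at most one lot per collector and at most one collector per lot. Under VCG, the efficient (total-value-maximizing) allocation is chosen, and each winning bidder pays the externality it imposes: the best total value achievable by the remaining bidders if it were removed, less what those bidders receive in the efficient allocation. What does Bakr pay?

Bakr pays $10.

Efficient allocation: Ivanova→Lot E ($143), Bakr→Lot B ($141), Santos→Lot C ($143), Okafor→Lot F ($180); total welfare W = $607.
Bakr receives Lot B at value $141, so the others get W − 141 = $466.
Without Bakr: best allocation of the remaining 3 bidders over all 4 lots is Ivanova→Lot B ($153), Santos→Lot C ($143), Okafor→Lot F ($180), total $476.
VCG payment = (others' best without Bakr) − (others' welfare with Bakr) = 476 − 466 = $10.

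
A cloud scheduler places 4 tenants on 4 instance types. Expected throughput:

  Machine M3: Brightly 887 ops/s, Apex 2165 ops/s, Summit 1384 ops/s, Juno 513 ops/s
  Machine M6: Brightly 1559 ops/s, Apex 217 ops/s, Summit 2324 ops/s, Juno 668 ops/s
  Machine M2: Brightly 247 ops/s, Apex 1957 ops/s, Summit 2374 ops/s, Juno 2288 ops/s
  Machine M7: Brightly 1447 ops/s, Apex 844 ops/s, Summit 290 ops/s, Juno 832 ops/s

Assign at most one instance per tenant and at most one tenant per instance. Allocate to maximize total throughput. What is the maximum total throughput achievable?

Treat this as an assignment problem: match each tenant to one instance.
Optimal: Brightly→Machine M7 (1447 ops/s), Apex→Machine M3 (2165 ops/s), Summit→Machine M6 (2324 ops/s), Juno→Machine M2 (2288 ops/s) — total 1447+2165+2324+2288 = 8224 ops/s.
Row-greedy (each tenant in turn takes its best remaining instance) gives 6930 ops/s, worse by 1294.
Swapping Brightly↔Summit (Brightly→Machine M6 1559 ops/s, Summit→Machine M7 290 ops/s) loses 1922.
No other one-to-one assignment exceeds 8224 ops/s.

Maximum total: 8224 ops/s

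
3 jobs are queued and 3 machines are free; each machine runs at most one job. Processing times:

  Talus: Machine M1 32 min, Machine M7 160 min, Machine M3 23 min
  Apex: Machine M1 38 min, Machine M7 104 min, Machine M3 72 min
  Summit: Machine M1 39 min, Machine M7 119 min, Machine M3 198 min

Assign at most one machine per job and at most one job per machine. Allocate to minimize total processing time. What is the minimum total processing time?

This is a one-to-one assignment (minimum-cost bipartite matching).
Optimal: Talus→Machine M3 (23 min), Apex→Machine M7 (104 min), Summit→Machine M1 (39 min) — total 23+104+39 = 166 min.
Row-greedy (each job in turn takes its cheapest remaining machine) gives 180 min, worse by 14.
Swapping Apex↔Talus (Apex→Machine M3 72 min, Talus→Machine M7 160 min) adds 105.
Checked against all permutations: 166 min is optimal.

Min total: 166 min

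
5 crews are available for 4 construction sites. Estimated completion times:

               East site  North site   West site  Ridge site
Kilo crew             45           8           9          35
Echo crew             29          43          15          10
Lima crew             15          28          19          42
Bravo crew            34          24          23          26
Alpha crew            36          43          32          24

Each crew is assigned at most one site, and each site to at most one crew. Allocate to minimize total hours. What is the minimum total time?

Minimum total: 56 hours

Optimal: Lima crew→East site (15 hours), Kilo crew→North site (8 hours), Bravo crew→West site (23 hours), Echo crew→Ridge site (10 hours) — total 15+8+23+10 = 56 hours.
Column-greedy (each site in turn goes to its cheapest remaining crew) gives 62 hours, worse by 6.
Swapping Echo crew↔Lima crew (Echo crew→East site 29 hours, Lima crew→Ridge site 42 hours) adds 46.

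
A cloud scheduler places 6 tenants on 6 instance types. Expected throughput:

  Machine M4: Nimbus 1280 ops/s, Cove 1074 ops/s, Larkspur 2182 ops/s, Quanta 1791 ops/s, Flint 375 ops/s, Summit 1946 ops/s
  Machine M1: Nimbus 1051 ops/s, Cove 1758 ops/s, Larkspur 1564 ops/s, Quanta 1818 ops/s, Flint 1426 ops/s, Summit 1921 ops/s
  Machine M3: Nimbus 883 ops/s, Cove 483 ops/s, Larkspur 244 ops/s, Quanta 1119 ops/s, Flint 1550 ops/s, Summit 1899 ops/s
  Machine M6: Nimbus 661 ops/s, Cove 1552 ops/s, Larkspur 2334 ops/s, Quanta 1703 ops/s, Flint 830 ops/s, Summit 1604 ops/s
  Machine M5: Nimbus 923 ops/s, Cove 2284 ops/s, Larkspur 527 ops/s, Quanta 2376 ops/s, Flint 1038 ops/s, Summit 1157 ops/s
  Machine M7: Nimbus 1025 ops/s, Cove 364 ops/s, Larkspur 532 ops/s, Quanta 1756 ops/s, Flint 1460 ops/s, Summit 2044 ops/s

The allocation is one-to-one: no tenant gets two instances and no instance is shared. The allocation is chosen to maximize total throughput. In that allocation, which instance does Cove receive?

Optimal: Nimbus→Machine M4 (1280 ops/s), Cove→Machine M1 (1758 ops/s), Larkspur→Machine M6 (2334 ops/s), Quanta→Machine M5 (2376 ops/s), Flint→Machine M3 (1550 ops/s), Summit→Machine M7 (2044 ops/s) — total 1280+1758+2334+2376+1550+2044 = 11342 ops/s.
Row-greedy (each tenant in turn takes its best remaining instance) gives 11310 ops/s, worse by 32.
Next-best assignment: Nimbus→Machine M4, Cove→Machine M5, Larkspur→Machine M6, Quanta→Machine M1, Flint→Machine M3, Summit→Machine M7 = 11310 ops/s.
Swapping Quanta↔Summit (Quanta→Machine M7 1756 ops/s, Summit→Machine M5 1157 ops/s) loses 1507.
Every other assignment is strictly worse.
Cove's own top instance is Machine M5 (2284 ops/s), but forcing Cove→Machine M5 and reassigning the rest optimally gives only 11310 ops/s — worse by 32.

Cove receives Machine M1.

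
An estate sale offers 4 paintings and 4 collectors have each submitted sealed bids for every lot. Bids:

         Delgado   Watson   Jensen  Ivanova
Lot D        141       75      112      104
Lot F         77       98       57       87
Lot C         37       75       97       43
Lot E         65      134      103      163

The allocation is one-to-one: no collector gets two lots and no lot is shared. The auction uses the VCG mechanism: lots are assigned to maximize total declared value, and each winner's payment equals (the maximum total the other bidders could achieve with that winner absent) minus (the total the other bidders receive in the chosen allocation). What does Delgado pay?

Delgado pays $15.

Efficient allocation: Delgado→Lot D ($141), Watson→Lot F ($98), Jensen→Lot C ($97), Ivanova→Lot E ($163); total welfare W = $499.
Delgado receives Lot D at value $141, so the others get W − 141 = $358.
Without Delgado: best allocation of the remaining 3 bidders over all 4 lots is Watson→Lot F ($98), Jensen→Lot D ($112), Ivanova→Lot E ($163), total $373.
VCG payment = (others' best without Delgado) − (others' welfare with Delgado) = 373 − 358 = $15.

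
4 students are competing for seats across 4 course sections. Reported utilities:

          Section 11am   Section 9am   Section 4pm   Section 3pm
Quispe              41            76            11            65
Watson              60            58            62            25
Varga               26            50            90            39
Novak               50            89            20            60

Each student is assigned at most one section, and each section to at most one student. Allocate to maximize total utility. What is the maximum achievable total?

Maximum total: 304 points

Optimal: Quispe→Section 3pm (65 points), Watson→Section 11am (60 points), Varga→Section 4pm (90 points), Novak→Section 9am (89 points) — total 65+60+90+89 = 304 points.
Row-greedy (each student in turn takes its best remaining section) gives 227 points, worse by 77.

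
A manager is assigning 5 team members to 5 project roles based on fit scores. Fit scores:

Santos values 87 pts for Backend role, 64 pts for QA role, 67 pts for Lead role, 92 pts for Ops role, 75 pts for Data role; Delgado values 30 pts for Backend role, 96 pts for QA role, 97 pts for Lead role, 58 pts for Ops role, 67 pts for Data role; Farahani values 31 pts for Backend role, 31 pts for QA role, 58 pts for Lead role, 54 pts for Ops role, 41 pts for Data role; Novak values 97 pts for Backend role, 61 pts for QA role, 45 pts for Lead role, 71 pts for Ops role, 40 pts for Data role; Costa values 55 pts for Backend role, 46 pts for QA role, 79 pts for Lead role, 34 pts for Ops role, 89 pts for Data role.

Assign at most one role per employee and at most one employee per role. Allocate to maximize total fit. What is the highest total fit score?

Optimal: Santos→Ops role (92 pts), Delgado→QA role (96 pts), Farahani→Lead role (58 pts), Novak→Backend role (97 pts), Costa→Data role (89 pts) — total 92+96+58+97+89 = 432 pts.
Max-entry greedy (repeatedly take the single best remaining cell) gives 406 pts, worse by 26.
Next-best assignment: Santos→Ops role, Delgado→Lead role, Farahani→QA role, Novak→Backend role, Costa→Data role = 406 pts.
Swapping Costa↔Santos (Costa→Ops role 34 pts, Santos→Data role 75 pts) loses 72.

Maximum total: 432 pts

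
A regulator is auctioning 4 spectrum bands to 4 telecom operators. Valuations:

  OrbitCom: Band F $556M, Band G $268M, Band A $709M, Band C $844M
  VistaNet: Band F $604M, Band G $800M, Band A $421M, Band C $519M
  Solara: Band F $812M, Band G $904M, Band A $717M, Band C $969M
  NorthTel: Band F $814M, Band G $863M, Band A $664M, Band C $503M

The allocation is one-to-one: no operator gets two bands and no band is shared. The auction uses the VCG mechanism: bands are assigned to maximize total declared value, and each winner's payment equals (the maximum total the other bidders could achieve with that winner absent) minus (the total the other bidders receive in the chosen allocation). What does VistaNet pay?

VistaNet pays $70M.

Efficient allocation: OrbitCom→Band A ($709M), VistaNet→Band G ($800M), Solara→Band C ($969M), NorthTel→Band F ($814M); total welfare W = $3292M.
VistaNet receives Band G at value $800M, so the others get W − 800 = $2492M.
Without VistaNet: best allocation of the remaining 3 bidders over all 4 bands is OrbitCom→Band C ($844M), Solara→Band G ($904M), NorthTel→Band F ($814M), total $2562M.
VCG payment = (others' best without VistaNet) − (others' welfare with VistaNet) = 2562 − 2492 = $70M.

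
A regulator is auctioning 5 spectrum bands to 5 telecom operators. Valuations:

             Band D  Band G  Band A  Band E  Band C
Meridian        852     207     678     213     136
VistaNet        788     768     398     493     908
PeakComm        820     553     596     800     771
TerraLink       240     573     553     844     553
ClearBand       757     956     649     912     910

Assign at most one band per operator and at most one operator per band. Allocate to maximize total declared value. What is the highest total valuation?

Max total: $4206M

Optimal: Meridian→Band A ($678M), VistaNet→Band C ($908M), PeakComm→Band D ($820M), TerraLink→Band E ($844M), ClearBand→Band G ($956M) — total 678+908+820+844+956 = $4206M.
Column-greedy (each band in turn goes to its best remaining operator) gives $4156M, worse by 50.
Swapping PeakComm↔ClearBand (PeakComm→Band G $553M, ClearBand→Band D $757M) loses 466.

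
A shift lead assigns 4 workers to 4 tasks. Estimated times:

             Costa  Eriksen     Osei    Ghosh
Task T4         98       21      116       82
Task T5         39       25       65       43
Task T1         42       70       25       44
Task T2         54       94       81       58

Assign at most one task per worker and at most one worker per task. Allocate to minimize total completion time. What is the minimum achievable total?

Minimum total: 143 min

This is a one-to-one assignment (minimum-cost bipartite matching).
Optimal: Costa→Task T5 (39 min), Eriksen→Task T4 (21 min), Osei→Task T1 (25 min), Ghosh→Task T2 (58 min) — total 39+21+25+58 = 143 min.
No other one-to-one assignment undercuts 143 min.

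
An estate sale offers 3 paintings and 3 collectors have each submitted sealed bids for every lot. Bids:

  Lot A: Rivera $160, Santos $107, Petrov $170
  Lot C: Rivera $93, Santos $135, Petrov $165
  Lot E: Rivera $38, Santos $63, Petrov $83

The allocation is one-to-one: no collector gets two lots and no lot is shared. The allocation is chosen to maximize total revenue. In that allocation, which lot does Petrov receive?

Petrov receives Lot C.

Optimal: Rivera→Lot A ($160), Santos→Lot E ($63), Petrov→Lot C ($165) — total 160+63+165 = $388.
Row-greedy (each collector in turn takes its best remaining lot) gives $378, worse by 10.
Next-best assignment: Rivera→Lot A, Santos→Lot C, Petrov→Lot E = $378.
Swapping Santos↔Petrov (Santos→Lot C $135, Petrov→Lot E $83) loses 10.
Checked against all permutations: $388 is optimal.
Petrov's own top lot is Lot A ($170), but forcing Petrov→Lot A and reassigning the rest optimally gives only $343 — worse by 45.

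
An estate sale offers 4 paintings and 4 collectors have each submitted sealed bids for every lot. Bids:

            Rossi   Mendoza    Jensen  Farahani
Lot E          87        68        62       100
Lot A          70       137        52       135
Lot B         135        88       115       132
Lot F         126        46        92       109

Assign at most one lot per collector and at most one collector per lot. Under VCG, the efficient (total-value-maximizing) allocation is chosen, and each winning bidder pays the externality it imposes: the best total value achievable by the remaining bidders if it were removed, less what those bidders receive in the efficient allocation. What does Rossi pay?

Rossi pays $9.

Efficient allocation: Rossi→Lot F ($126), Mendoza→Lot A ($137), Jensen→Lot B ($115), Farahani→Lot E ($100); total welfare W = $478.
Rossi receives Lot F at value $126, so the others get W − 126 = $352.
Without Rossi: best allocation of the remaining 3 bidders over all 4 lots is Mendoza→Lot A ($137), Jensen→Lot B ($115), Farahani→Lot F ($109), total $361.
VCG payment = (others' best without Rossi) − (others' welfare with Rossi) = 361 − 352 = $9.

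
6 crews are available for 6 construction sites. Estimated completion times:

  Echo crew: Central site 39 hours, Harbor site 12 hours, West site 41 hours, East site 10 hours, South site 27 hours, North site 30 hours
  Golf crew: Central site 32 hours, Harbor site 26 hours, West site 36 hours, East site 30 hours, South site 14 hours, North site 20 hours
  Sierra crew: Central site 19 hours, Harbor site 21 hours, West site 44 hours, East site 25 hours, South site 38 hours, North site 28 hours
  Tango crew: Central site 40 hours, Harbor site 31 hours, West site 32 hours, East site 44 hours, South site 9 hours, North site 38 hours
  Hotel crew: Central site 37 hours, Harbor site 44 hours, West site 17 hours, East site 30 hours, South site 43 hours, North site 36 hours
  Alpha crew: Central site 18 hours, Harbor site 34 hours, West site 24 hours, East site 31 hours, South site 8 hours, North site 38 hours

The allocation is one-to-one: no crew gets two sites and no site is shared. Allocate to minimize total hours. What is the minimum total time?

Optimal: Echo crew→East site (10 hours), Golf crew→North site (20 hours), Sierra crew→Harbor site (21 hours), Tango crew→South site (9 hours), Hotel crew→West site (17 hours), Alpha crew→Central site (18 hours) — total 10+20+21+9+17+18 = 95 hours.
Min-entry greedy (repeatedly take the single cheapest remaining cell) gives 105 hours, worse by 10.
Next-best assignment: Echo crew→Harbor site, Golf crew→North site, Sierra crew→East site, Tango crew→South site, Hotel crew→West site, Alpha crew→Central site = 101 hours.
Swapping Echo crew↔Golf crew (Echo crew→North site 30 hours, Golf crew→East site 30 hours) adds 30.

Minimum total: 95 hours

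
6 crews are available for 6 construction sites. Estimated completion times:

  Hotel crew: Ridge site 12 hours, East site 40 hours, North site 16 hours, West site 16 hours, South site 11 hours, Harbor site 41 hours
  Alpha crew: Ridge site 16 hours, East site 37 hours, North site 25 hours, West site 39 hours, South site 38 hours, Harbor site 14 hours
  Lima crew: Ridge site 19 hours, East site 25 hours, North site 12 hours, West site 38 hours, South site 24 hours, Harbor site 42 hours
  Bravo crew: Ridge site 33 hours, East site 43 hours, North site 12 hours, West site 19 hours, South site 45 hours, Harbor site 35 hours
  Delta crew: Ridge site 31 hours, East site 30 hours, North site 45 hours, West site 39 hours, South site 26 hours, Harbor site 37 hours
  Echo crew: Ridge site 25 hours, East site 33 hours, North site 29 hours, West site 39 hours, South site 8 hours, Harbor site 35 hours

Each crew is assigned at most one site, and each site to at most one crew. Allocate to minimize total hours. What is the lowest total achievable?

This is the linear assignment problem.
Optimal: Hotel crew→Ridge site (12 hours), Alpha crew→Harbor site (14 hours), Lima crew→North site (12 hours), Bravo crew→West site (19 hours), Delta crew→East site (30 hours), Echo crew→South site (8 hours) — total 12+14+12+19+30+8 = 95 hours.
Column-greedy (each site in turn goes to its cheapest remaining crew) gives 133 hours, worse by 38.
Next-best assignment: Hotel crew→West site, Alpha crew→Harbor site, Lima crew→Ridge site, Bravo crew→North site, Delta crew→East site, Echo crew→South site = 99 hours.
Swapping Alpha crew↔Delta crew (Alpha crew→East site 37 hours, Delta crew→Harbor site 37 hours) adds 30.

Minimum total: 95 hours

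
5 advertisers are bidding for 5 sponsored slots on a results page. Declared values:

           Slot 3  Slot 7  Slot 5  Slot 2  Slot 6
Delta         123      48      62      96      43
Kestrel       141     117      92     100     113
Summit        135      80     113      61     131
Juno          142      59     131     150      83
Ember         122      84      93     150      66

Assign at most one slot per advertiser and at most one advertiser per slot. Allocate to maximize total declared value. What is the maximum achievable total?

Max total: $652

This is a one-to-one assignment (maximum-weight bipartite matching).
Optimal: Delta→Slot 3 ($123), Kestrel→Slot 7 ($117), Summit→Slot 6 ($131), Juno→Slot 5 ($131), Ember→Slot 2 ($150) — total 123+117+131+131+150 = $652.
Column-greedy (each slot in turn goes to its best remaining advertiser) gives $565, worse by 87.
Checked against all permutations: $652 is optimal.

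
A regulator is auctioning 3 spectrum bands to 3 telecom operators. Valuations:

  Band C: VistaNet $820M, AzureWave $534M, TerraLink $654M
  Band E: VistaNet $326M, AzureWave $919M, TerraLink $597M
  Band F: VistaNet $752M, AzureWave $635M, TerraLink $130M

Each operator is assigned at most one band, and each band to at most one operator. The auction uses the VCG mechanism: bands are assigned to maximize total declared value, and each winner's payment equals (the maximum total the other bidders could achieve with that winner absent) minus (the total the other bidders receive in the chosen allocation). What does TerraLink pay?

Efficient allocation: VistaNet→Band F ($752M), AzureWave→Band E ($919M), TerraLink→Band C ($654M); total welfare W = $2325M.
TerraLink receives Band C at value $654M, so the others get W − 654 = $1671M.
Without TerraLink: best allocation of the remaining 2 bidders over all 3 bands is VistaNet→Band C ($820M), AzureWave→Band E ($919M), total $1739M.
VCG payment = (others' best without TerraLink) − (others' welfare with TerraLink) = 1739 − 1671 = $68M.

TerraLink pays $68M.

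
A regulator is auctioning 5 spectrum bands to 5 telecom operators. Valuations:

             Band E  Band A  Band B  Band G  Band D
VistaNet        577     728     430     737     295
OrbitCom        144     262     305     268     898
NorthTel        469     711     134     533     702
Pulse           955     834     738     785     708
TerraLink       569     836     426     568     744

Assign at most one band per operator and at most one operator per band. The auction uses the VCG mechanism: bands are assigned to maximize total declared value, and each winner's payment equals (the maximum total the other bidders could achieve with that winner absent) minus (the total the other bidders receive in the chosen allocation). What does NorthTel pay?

Efficient allocation: VistaNet→Band G ($737M), OrbitCom→Band D ($898M), NorthTel→Band A ($711M), Pulse→Band E ($955M), TerraLink→Band B ($426M); total welfare W = $3727M.
NorthTel receives Band A at value $711M, so the others get W − 711 = $3016M.
Without NorthTel: best allocation of the remaining 4 bidders over all 5 bands is VistaNet→Band G ($737M), OrbitCom→Band D ($898M), Pulse→Band E ($955M), TerraLink→Band A ($836M), total $3426M.
VCG payment = (others' best without NorthTel) − (others' welfare with NorthTel) = 3426 − 3016 = $410M.

NorthTel pays $410M.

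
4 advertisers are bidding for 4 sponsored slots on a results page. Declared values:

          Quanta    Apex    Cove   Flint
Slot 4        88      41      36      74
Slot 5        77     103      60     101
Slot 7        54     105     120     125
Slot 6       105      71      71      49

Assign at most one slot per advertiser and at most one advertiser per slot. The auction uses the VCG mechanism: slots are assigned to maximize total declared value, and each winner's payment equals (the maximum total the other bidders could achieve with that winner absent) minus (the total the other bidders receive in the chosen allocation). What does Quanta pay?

Quanta pays $2.

Efficient allocation: Quanta→Slot 6 ($105), Apex→Slot 5 ($103), Cove→Slot 7 ($120), Flint→Slot 4 ($74); total welfare W = $402.
Quanta receives Slot 6 at value $105, so the others get W − 105 = $297.
Without Quanta: best allocation of the remaining 3 bidders over all 4 slots is Apex→Slot 5 ($103), Cove→Slot 6 ($71), Flint→Slot 7 ($125), total $299.
VCG payment = (others' best without Quanta) − (others' welfare with Quanta) = 299 − 297 = $2.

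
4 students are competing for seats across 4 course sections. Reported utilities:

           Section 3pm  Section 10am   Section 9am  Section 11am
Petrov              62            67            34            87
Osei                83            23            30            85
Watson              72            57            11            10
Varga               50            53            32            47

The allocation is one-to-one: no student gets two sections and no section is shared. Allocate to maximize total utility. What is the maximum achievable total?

Max total: 259 points

Optimal: Petrov→Section 11am (87 points), Osei→Section 3pm (83 points), Watson→Section 10am (57 points), Varga→Section 9am (32 points) — total 87+83+57+32 = 259 points.
Column-greedy (each section in turn goes to its best remaining student) gives 192 points, worse by 67.
Swapping Varga↔Osei (Varga→Section 3pm 50 points, Osei→Section 9am 30 points) loses 35.
No other one-to-one assignment exceeds 259 points.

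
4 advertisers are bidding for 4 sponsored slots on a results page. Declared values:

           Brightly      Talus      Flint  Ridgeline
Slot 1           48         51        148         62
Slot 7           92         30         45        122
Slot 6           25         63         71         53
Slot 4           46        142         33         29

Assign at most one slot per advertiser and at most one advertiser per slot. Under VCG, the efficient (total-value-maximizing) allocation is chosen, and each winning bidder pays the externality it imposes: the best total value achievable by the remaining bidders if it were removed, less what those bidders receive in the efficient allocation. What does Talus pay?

Talus pays $21.

Efficient allocation: Brightly→Slot 6 ($25), Talus→Slot 4 ($142), Flint→Slot 1 ($148), Ridgeline→Slot 7 ($122); total welfare W = $437.
Talus receives Slot 4 at value $142, so the others get W − 142 = $295.
Without Talus: best allocation of the remaining 3 bidders over all 4 slots is Brightly→Slot 4 ($46), Flint→Slot 1 ($148), Ridgeline→Slot 7 ($122), total $316.
VCG payment = (others' best without Talus) − (others' welfare with Talus) = 316 − 295 = $21.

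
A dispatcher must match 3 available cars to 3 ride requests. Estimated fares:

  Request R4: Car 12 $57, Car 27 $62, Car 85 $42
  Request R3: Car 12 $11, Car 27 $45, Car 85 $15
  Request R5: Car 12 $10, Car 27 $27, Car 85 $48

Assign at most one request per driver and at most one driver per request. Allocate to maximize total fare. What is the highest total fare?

Treat this as an assignment problem: match each driver to one request.
Optimal: Car 12→Request R4 ($57), Car 27→Request R3 ($45), Car 85→Request R5 ($48) — total 57+45+48 = $150.
Max-entry greedy (repeatedly take the single best remaining cell) gives $121, worse by 29.
Checked against all permutations: $150 is optimal.

Maximum total: $150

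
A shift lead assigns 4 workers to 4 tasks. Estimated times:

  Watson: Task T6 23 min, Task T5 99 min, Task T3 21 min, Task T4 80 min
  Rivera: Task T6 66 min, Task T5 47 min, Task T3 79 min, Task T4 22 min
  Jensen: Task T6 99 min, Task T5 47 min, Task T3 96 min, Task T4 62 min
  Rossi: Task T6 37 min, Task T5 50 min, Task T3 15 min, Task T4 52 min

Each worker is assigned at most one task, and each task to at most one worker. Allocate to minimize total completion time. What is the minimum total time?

Optimal: Watson→Task T6 (23 min), Rivera→Task T4 (22 min), Jensen→Task T5 (47 min), Rossi→Task T3 (15 min) — total 23+22+47+15 = 107 min.
Column-greedy (each task in turn goes to its cheapest remaining worker) gives 147 min, worse by 40.
Swapping Watson↔Rossi (Watson→Task T3 21 min, Rossi→Task T6 37 min) adds 20.

Min total: 107 min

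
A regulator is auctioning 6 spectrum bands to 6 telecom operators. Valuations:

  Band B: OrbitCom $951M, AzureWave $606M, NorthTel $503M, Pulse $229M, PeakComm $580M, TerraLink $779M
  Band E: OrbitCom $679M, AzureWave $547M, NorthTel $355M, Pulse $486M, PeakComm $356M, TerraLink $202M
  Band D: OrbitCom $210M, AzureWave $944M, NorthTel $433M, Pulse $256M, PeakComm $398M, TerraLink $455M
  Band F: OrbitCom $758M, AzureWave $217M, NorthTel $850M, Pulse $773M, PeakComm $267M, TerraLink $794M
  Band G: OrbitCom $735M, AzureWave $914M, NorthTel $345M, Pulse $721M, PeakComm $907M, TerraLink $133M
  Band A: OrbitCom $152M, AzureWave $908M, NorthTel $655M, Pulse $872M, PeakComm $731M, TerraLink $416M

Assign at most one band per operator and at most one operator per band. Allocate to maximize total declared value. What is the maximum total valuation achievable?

Optimal: OrbitCom→Band E ($679M), AzureWave→Band D ($944M), NorthTel→Band F ($850M), Pulse→Band A ($872M), PeakComm→Band G ($907M), TerraLink→Band B ($779M) — total 679+944+850+872+907+779 = $5031M.
Next-best assignment: OrbitCom→Band B, AzureWave→Band D, NorthTel→Band E, Pulse→Band A, PeakComm→Band G, TerraLink→Band F = $4823M.

Max total: $5031M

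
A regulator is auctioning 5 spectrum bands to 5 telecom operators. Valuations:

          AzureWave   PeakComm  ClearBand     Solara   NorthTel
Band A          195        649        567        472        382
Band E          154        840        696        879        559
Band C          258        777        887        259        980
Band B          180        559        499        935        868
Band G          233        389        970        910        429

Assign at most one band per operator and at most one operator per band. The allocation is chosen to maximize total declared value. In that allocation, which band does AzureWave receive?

AzureWave receives Band A.

Optimal: AzureWave→Band A ($195M), PeakComm→Band E ($840M), ClearBand→Band G ($970M), Solara→Band B ($935M), NorthTel→Band C ($980M) — total 195+840+970+935+980 = $3920M.
Row-greedy (each operator in turn takes its best remaining band) gives $3385M, worse by 535.
AzureWave's own top band is Band C ($258M), but forcing AzureWave→Band C and reassigning the rest optimally gives only $3624M — worse by 296.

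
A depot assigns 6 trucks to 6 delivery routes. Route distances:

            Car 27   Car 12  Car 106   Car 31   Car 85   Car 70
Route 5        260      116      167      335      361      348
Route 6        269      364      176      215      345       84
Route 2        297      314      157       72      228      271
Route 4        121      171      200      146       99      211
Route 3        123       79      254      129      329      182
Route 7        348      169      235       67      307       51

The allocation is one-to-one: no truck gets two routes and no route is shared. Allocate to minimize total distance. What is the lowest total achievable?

Minimum total: 637 km

Optimal: Car 27→Route 3 (123 km), Car 12→Route 5 (116 km), Car 106→Route 6 (176 km), Car 31→Route 2 (72 km), Car 85→Route 4 (99 km), Car 70→Route 7 (51 km) — total 123+116+176+72+99+51 = 637 km.
Next-best assignment: Car 27→Route 3, Car 12→Route 5, Car 106→Route 2, Car 31→Route 7, Car 85→Route 4, Car 70→Route 6 = 646 km.
Swapping Car 27↔Car 85 (Car 27→Route 4 121 km, Car 85→Route 3 329 km) adds 228.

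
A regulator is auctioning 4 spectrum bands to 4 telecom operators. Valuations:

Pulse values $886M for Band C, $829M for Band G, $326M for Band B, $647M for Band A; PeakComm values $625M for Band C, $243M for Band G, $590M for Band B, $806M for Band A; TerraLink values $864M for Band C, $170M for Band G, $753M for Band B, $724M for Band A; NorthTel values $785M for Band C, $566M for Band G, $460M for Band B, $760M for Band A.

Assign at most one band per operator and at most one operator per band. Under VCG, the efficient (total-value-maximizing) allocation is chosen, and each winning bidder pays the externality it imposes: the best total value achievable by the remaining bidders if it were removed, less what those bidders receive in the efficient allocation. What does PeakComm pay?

PeakComm pays $86M.

Efficient allocation: Pulse→Band G ($829M), PeakComm→Band A ($806M), TerraLink→Band B ($753M), NorthTel→Band C ($785M); total welfare W = $3173M.
PeakComm receives Band A at value $806M, so the others get W − 806 = $2367M.
Without PeakComm: best allocation of the remaining 3 bidders over all 4 bands is Pulse→Band G ($829M), TerraLink→Band C ($864M), NorthTel→Band A ($760M), total $2453M.
VCG payment = (others' best without PeakComm) − (others' welfare with PeakComm) = 2453 − 2367 = $86M.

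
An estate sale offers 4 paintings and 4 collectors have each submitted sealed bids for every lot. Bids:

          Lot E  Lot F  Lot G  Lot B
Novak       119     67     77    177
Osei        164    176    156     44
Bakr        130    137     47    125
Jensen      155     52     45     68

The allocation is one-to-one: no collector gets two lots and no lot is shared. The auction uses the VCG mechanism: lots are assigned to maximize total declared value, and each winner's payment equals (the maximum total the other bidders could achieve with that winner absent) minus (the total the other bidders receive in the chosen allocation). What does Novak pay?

Efficient allocation: Novak→Lot B ($177), Osei→Lot G ($156), Bakr→Lot F ($137), Jensen→Lot E ($155); total welfare W = $625.
Novak receives Lot B at value $177, so the others get W − 177 = $448.
Without Novak: best allocation of the remaining 3 bidders over all 4 lots is Osei→Lot F ($176), Bakr→Lot B ($125), Jensen→Lot E ($155), total $456.
VCG payment = (others' best without Novak) − (others' welfare with Novak) = 456 − 448 = $8.

Novak pays $8.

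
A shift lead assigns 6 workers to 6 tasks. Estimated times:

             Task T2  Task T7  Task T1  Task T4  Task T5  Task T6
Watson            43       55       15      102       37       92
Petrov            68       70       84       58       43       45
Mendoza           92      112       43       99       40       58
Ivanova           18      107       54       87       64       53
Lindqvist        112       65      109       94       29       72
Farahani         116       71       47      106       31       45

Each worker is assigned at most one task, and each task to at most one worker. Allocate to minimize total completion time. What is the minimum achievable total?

Minimum total: 241 min

Optimal: Watson→Task T1 (15 min), Petrov→Task T4 (58 min), Mendoza→Task T5 (40 min), Ivanova→Task T2 (18 min), Lindqvist→Task T7 (65 min), Farahani→Task T6 (45 min) — total 15+58+40+18+65+45 = 241 min.
Min-entry greedy (repeatedly take the single cheapest remaining cell) gives 277 min, worse by 36.
Next-best assignment: Watson→Task T1, Petrov→Task T4, Mendoza→Task T6, Ivanova→Task T2, Lindqvist→Task T7, Farahani→Task T5 = 245 min.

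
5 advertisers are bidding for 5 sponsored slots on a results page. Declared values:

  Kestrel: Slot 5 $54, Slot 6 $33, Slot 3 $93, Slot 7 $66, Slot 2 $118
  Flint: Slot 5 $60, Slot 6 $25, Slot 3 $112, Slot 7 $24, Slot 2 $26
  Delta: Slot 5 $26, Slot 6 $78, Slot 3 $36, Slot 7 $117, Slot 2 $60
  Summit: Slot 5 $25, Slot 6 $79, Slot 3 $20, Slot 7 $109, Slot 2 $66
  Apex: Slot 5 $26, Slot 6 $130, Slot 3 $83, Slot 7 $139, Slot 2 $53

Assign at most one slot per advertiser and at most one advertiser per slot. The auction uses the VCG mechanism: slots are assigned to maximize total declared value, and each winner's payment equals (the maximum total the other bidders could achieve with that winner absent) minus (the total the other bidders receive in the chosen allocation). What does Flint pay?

Flint pays $16.

Efficient allocation: Kestrel→Slot 2 ($118), Flint→Slot 3 ($112), Delta→Slot 7 ($117), Summit→Slot 5 ($25), Apex→Slot 6 ($130); total welfare W = $502.
Flint receives Slot 3 at value $112, so the others get W − 112 = $390.
Without Flint: best allocation of the remaining 4 bidders over all 5 slots is Kestrel→Slot 3 ($93), Delta→Slot 7 ($117), Summit→Slot 2 ($66), Apex→Slot 6 ($130), total $406.
VCG payment = (others' best without Flint) − (others' welfare with Flint) = 406 − 390 = $16.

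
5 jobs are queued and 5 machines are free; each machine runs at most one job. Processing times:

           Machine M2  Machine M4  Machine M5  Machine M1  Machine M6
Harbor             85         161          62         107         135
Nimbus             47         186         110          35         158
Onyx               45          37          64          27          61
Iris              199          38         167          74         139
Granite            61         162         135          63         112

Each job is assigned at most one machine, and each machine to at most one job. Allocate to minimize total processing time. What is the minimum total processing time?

Minimum total: 257 min

Treat this as an assignment problem: match each job to one machine.
Optimal: Harbor→Machine M5 (62 min), Nimbus→Machine M1 (35 min), Onyx→Machine M6 (61 min), Iris→Machine M4 (38 min), Granite→Machine M2 (61 min) — total 62+35+61+38+61 = 257 min.
Min-entry greedy (repeatedly take the single cheapest remaining cell) gives 286 min, worse by 29.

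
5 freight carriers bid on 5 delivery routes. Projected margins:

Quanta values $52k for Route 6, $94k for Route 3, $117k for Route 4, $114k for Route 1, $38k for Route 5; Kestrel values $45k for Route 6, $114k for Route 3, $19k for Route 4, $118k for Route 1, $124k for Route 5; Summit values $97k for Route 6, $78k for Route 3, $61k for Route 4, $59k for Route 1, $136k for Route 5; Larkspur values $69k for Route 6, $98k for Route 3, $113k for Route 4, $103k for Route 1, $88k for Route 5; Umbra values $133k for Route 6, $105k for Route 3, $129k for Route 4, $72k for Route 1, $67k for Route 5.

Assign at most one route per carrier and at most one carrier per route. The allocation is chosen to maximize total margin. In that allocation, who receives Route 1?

This is a one-to-one assignment (maximum-weight bipartite matching).
Optimal: Quanta→Route 1 ($114k), Kestrel→Route 3 ($114k), Summit→Route 5 ($136k), Larkspur→Route 4 ($113k), Umbra→Route 6 ($133k) — total 114+114+136+113+133 = $610k.
Column-greedy (each route in turn goes to its best remaining carrier) gives $603k, worse by 7.
Every other assignment is strictly worse.
Quanta's own top route is Route 4 ($117k), but forcing Quanta→Route 4 and reassigning the rest optimally gives only $603k — worse by 7.

Quanta receives Route 1.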